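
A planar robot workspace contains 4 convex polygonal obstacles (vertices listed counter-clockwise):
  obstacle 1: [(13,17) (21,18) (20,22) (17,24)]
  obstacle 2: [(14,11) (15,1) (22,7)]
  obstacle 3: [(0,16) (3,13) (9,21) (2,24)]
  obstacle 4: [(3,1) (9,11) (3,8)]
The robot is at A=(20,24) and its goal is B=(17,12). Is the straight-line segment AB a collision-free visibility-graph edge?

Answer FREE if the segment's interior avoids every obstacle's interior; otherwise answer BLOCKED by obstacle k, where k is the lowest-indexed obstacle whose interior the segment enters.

Obstacle 1 [(13,17) (21,18) (20,22) (17,24)]:
  edge (13,17)–(21,18): crosses AB
  edge (21,18)–(20,22): clear
  edge (20,22)–(17,24): crosses AB
  edge (17,24)–(13,17): clear
  → BLOCKED
Obstacle 2 [(14,11) (15,1) (22,7)]:
  edge (14,11)–(15,1): clear
  edge (15,1)–(22,7): clear
  edge (22,7)–(14,11): clear
  midpoint (37/2,18) outside
  → clear
Obstacle 3 [(0,16) (3,13) (9,21) (2,24)]:
  edge (0,16)–(3,13): clear
  edge (3,13)–(9,21): clear
  edge (9,21)–(2,24): clear
  edge (2,24)–(0,16): clear
  midpoint (37/2,18) outside
  → clear
Obstacle 4 [(3,1) (9,11) (3,8)]:
  edge (3,1)–(9,11): clear
  edge (9,11)–(3,8): clear
  edge (3,8)–(3,1): clear
  midpoint (37/2,18) outside
  → clear

BLOCKED by obstacle 1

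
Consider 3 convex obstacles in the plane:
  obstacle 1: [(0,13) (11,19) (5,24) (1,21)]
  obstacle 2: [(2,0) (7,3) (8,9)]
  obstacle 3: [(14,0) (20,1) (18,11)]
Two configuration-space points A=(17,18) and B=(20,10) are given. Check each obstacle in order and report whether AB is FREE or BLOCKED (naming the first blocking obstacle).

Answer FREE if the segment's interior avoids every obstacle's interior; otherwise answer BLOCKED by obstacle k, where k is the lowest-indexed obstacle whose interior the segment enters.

FREE

Obstacle 1 [(0,13) (11,19) (5,24) (1,21)]:
  edge (0,13)–(11,19): clear
  edge (11,19)–(5,24): clear
  edge (5,24)–(1,21): clear
  edge (1,21)–(0,13): clear
  midpoint (37/2,14) outside
  → clear
Obstacle 2 [(2,0) (7,3) (8,9)]:
  edge (2,0)–(7,3): clear
  edge (7,3)–(8,9): clear
  edge (8,9)–(2,0): clear
  midpoint (37/2,14) outside
  → clear
Obstacle 3 [(14,0) (20,1) (18,11)]:
  edge (14,0)–(20,1): clear
  edge (20,1)–(18,11): clear
  edge (18,11)–(14,0): clear
  midpoint (37/2,14) outside
  → clear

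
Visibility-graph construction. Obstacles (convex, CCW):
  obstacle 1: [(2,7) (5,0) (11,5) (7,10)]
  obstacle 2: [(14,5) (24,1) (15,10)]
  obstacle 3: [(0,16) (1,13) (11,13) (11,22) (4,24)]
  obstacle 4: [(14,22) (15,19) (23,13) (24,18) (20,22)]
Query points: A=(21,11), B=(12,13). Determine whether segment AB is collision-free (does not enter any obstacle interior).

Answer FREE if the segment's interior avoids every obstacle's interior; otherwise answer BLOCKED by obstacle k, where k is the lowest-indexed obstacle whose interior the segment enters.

Obstacle 1 [(2,7) (5,0) (11,5) (7,10)]:
  edge (2,7)–(5,0): clear
  edge (5,0)–(11,5): clear
  edge (11,5)–(7,10): clear
  edge (7,10)–(2,7): clear
  midpoint (33/2,12) outside
  → clear
Obstacle 2 [(14,5) (24,1) (15,10)]:
  edge (14,5)–(24,1): clear
  edge (24,1)–(15,10): clear
  edge (15,10)–(14,5): clear
  midpoint (33/2,12) outside
  → clear
Obstacle 3 [(0,16) (1,13) (11,13) (11,22) (4,24)]:
  edge (0,16)–(1,13): clear
  edge (1,13)–(11,13): clear
  edge (11,13)–(11,22): clear
  edge (11,22)–(4,24): clear
  edge (4,24)–(0,16): clear
  midpoint (33/2,12) outside
  → clear
Obstacle 4 [(14,22) (15,19) (23,13) (24,18) (20,22)]:
  edge (14,22)–(15,19): clear
  edge (15,19)–(23,13): clear
  edge (23,13)–(24,18): clear
  edge (24,18)–(20,22): clear
  edge (20,22)–(14,22): clear
  midpoint (33/2,12) outside
  → clear

FREE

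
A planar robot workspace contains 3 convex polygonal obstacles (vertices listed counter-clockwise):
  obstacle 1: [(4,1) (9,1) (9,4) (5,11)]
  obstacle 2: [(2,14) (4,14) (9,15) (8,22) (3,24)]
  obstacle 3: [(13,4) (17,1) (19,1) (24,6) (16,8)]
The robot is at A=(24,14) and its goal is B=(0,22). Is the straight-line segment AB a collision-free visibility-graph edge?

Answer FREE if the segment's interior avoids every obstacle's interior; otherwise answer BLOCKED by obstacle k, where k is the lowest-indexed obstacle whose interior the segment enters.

Obstacle 1 [(4,1) (9,1) (9,4) (5,11)]:
  edge (4,1)–(9,1): clear
  edge (9,1)–(9,4): clear
  edge (9,4)–(5,11): clear
  edge (5,11)–(4,1): clear
  midpoint (12,18) outside
  → clear
Obstacle 2 [(2,14) (4,14) (9,15) (8,22) (3,24)]:
  edge (2,14)–(4,14): clear
  edge (4,14)–(9,15): clear
  edge (9,15)–(8,22): crosses AB
  edge (8,22)–(3,24): clear
  edge (3,24)–(2,14): crosses AB
  → BLOCKED
Obstacle 3 [(13,4) (17,1) (19,1) (24,6) (16,8)]:
  edge (13,4)–(17,1): clear
  edge (17,1)–(19,1): clear
  edge (19,1)–(24,6): clear
  edge (24,6)–(16,8): clear
  edge (16,8)–(13,4): clear
  midpoint (12,18) outside
  → clear

BLOCKED by obstacle 2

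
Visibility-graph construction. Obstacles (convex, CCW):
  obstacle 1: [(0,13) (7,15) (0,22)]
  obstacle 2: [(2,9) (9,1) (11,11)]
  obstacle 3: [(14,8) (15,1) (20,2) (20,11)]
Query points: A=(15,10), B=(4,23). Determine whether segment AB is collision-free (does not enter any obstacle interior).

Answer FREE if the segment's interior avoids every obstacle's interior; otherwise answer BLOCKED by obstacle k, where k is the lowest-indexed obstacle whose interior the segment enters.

Obstacle 1 [(0,13) (7,15) (0,22)]:
  edge (0,13)–(7,15): clear
  edge (7,15)–(0,22): clear
  edge (0,22)–(0,13): clear
  midpoint (19/2,33/2) outside
  → clear
Obstacle 2 [(2,9) (9,1) (11,11)]:
  edge (2,9)–(9,1): clear
  edge (9,1)–(11,11): clear
  edge (11,11)–(2,9): clear
  midpoint (19/2,33/2) outside
  → clear
Obstacle 3 [(14,8) (15,1) (20,2) (20,11)]:
  edge (14,8)–(15,1): clear
  edge (15,1)–(20,2): clear
  edge (20,2)–(20,11): clear
  edge (20,11)–(14,8): clear
  midpoint (19/2,33/2) outside
  → clear

FREE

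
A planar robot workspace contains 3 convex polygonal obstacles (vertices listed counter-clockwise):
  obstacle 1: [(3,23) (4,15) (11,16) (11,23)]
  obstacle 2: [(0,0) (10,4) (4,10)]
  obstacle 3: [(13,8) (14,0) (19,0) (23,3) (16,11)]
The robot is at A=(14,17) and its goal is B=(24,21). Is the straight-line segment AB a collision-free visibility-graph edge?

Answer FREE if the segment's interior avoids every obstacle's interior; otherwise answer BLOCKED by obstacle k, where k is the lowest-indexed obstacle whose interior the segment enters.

FREE

Obstacle 1 [(3,23) (4,15) (11,16) (11,23)]:
  edge (3,23)–(4,15): clear
  edge (4,15)–(11,16): clear
  edge (11,16)–(11,23): clear
  edge (11,23)–(3,23): clear
  midpoint (19,19) outside
  → clear
Obstacle 2 [(0,0) (10,4) (4,10)]:
  edge (0,0)–(10,4): clear
  edge (10,4)–(4,10): clear
  edge (4,10)–(0,0): clear
  midpoint (19,19) outside
  → clear
Obstacle 3 [(13,8) (14,0) (19,0) (23,3) (16,11)]:
  edge (13,8)–(14,0): clear
  edge (14,0)–(19,0): clear
  edge (19,0)–(23,3): clear
  edge (23,3)–(16,11): clear
  edge (16,11)–(13,8): clear
  midpoint (19,19) outside
  → clear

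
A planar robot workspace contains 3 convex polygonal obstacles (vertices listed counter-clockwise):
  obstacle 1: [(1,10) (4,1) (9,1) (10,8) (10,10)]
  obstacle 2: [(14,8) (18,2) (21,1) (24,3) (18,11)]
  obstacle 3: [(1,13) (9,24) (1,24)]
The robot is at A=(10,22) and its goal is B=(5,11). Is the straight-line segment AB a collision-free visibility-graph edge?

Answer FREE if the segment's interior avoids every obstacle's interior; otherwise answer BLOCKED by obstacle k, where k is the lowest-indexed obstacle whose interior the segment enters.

FREE

Obstacle 1 [(1,10) (4,1) (9,1) (10,8) (10,10)]:
  edge (1,10)–(4,1): clear
  edge (4,1)–(9,1): clear
  edge (9,1)–(10,8): clear
  edge (10,8)–(10,10): clear
  edge (10,10)–(1,10): clear
  midpoint (15/2,33/2) outside
  → clear
Obstacle 2 [(14,8) (18,2) (21,1) (24,3) (18,11)]:
  edge (14,8)–(18,2): clear
  edge (18,2)–(21,1): clear
  edge (21,1)–(24,3): clear
  edge (24,3)–(18,11): clear
  edge (18,11)–(14,8): clear
  midpoint (15/2,33/2) outside
  → clear
Obstacle 3 [(1,13) (9,24) (1,24)]:
  edge (1,13)–(9,24): clear
  edge (9,24)–(1,24): clear
  edge (1,24)–(1,13): clear
  midpoint (15/2,33/2) outside
  → clear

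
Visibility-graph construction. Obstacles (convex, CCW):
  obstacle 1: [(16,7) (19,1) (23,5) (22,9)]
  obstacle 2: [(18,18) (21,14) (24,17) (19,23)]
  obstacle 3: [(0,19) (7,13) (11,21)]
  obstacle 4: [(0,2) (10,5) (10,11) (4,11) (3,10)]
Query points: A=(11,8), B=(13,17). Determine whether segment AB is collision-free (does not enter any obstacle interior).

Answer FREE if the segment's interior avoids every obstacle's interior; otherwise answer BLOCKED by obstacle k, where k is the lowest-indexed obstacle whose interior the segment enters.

FREE

Obstacle 1 [(16,7) (19,1) (23,5) (22,9)]:
  edge (16,7)–(19,1): clear
  edge (19,1)–(23,5): clear
  edge (23,5)–(22,9): clear
  edge (22,9)–(16,7): clear
  midpoint (12,25/2) outside
  → clear
Obstacle 2 [(18,18) (21,14) (24,17) (19,23)]:
  edge (18,18)–(21,14): clear
  edge (21,14)–(24,17): clear
  edge (24,17)–(19,23): clear
  edge (19,23)–(18,18): clear
  midpoint (12,25/2) outside
  → clear
Obstacle 3 [(0,19) (7,13) (11,21)]:
  edge (0,19)–(7,13): clear
  edge (7,13)–(11,21): clear
  edge (11,21)–(0,19): clear
  midpoint (12,25/2) outside
  → clear
Obstacle 4 [(0,2) (10,5) (10,11) (4,11) (3,10)]:
  edge (0,2)–(10,5): clear
  edge (10,5)–(10,11): clear
  edge (10,11)–(4,11): clear
  edge (4,11)–(3,10): clear
  edge (3,10)–(0,2): clear
  midpoint (12,25/2) outside
  → clear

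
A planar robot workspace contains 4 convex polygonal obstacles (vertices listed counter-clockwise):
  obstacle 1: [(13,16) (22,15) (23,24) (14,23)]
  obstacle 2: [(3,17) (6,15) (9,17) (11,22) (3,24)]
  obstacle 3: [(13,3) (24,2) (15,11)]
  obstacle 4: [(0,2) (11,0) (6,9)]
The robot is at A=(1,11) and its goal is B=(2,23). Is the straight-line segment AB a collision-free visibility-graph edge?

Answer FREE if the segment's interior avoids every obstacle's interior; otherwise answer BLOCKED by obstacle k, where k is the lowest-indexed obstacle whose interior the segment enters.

Obstacle 1 [(13,16) (22,15) (23,24) (14,23)]:
  edge (13,16)–(22,15): clear
  edge (22,15)–(23,24): clear
  edge (23,24)–(14,23): clear
  edge (14,23)–(13,16): clear
  midpoint (3/2,17) outside
  → clear
Obstacle 2 [(3,17) (6,15) (9,17) (11,22) (3,24)]:
  edge (3,17)–(6,15): clear
  edge (6,15)–(9,17): clear
  edge (9,17)–(11,22): clear
  edge (11,22)–(3,24): clear
  edge (3,24)–(3,17): clear
  midpoint (3/2,17) outside
  → clear
Obstacle 3 [(13,3) (24,2) (15,11)]:
  edge (13,3)–(24,2): clear
  edge (24,2)–(15,11): clear
  edge (15,11)–(13,3): clear
  midpoint (3/2,17) outside
  → clear
Obstacle 4 [(0,2) (11,0) (6,9)]:
  edge (0,2)–(11,0): clear
  edge (11,0)–(6,9): clear
  edge (6,9)–(0,2): clear
  midpoint (3/2,17) outside
  → clear

FREE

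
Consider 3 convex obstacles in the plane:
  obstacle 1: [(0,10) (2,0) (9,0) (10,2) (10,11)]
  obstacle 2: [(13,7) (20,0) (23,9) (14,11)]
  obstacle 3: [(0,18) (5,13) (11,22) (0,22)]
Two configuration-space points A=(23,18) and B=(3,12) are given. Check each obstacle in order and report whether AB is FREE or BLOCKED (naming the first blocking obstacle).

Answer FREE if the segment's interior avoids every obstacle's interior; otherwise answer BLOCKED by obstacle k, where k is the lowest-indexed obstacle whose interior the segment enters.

FREE

Obstacle 1 [(0,10) (2,0) (9,0) (10,2) (10,11)]:
  edge (0,10)–(2,0): clear
  edge (2,0)–(9,0): clear
  edge (9,0)–(10,2): clear
  edge (10,2)–(10,11): clear
  edge (10,11)–(0,10): clear
  midpoint (13,15) outside
  → clear
Obstacle 2 [(13,7) (20,0) (23,9) (14,11)]:
  edge (13,7)–(20,0): clear
  edge (20,0)–(23,9): clear
  edge (23,9)–(14,11): clear
  edge (14,11)–(13,7): clear
  midpoint (13,15) outside
  → clear
Obstacle 3 [(0,18) (5,13) (11,22) (0,22)]:
  edge (0,18)–(5,13): clear
  edge (5,13)–(11,22): clear
  edge (11,22)–(0,22): clear
  edge (0,22)–(0,18): clear
  midpoint (13,15) outside
  → clear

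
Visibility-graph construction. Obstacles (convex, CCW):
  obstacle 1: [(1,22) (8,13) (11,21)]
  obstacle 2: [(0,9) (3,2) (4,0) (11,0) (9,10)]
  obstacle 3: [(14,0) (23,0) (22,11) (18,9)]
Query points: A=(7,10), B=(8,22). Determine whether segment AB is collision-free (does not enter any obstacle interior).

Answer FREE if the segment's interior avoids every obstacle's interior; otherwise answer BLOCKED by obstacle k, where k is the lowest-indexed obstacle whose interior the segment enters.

BLOCKED by obstacle 1

Obstacle 1 [(1,22) (8,13) (11,21)]:
  edge (1,22)–(8,13): crosses AB
  edge (8,13)–(11,21): clear
  edge (11,21)–(1,22): crosses AB
  → BLOCKED
Obstacle 2 [(0,9) (3,2) (4,0) (11,0) (9,10)]:
  edge (0,9)–(3,2): clear
  edge (3,2)–(4,0): clear
  edge (4,0)–(11,0): clear
  edge (11,0)–(9,10): clear
  edge (9,10)–(0,9): clear
  midpoint (15/2,16) outside
  → clear
Obstacle 3 [(14,0) (23,0) (22,11) (18,9)]:
  edge (14,0)–(23,0): clear
  edge (23,0)–(22,11): clear
  edge (22,11)–(18,9): clear
  edge (18,9)–(14,0): clear
  midpoint (15/2,16) outside
  → clear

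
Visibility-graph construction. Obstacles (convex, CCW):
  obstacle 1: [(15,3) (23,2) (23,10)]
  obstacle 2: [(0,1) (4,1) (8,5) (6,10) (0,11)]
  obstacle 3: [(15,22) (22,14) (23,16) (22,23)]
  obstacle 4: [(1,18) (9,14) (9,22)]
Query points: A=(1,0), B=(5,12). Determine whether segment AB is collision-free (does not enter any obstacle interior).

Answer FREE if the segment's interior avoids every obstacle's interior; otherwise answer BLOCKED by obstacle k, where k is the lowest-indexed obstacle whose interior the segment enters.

BLOCKED by obstacle 2

Obstacle 1 [(15,3) (23,2) (23,10)]:
  edge (15,3)–(23,2): clear
  edge (23,2)–(23,10): clear
  edge (23,10)–(15,3): clear
  midpoint (3,6) outside
  → clear
Obstacle 2 [(0,1) (4,1) (8,5) (6,10) (0,11)]:
  edge (0,1)–(4,1): crosses AB
  edge (4,1)–(8,5): clear
  edge (8,5)–(6,10): clear
  edge (6,10)–(0,11): crosses AB
  edge (0,11)–(0,1): clear
  → BLOCKED
Obstacle 3 [(15,22) (22,14) (23,16) (22,23)]:
  edge (15,22)–(22,14): clear
  edge (22,14)–(23,16): clear
  edge (23,16)–(22,23): clear
  edge (22,23)–(15,22): clear
  midpoint (3,6) outside
  → clear
Obstacle 4 [(1,18) (9,14) (9,22)]:
  edge (1,18)–(9,14): clear
  edge (9,14)–(9,22): clear
  edge (9,22)–(1,18): clear
  midpoint (3,6) outside
  → clear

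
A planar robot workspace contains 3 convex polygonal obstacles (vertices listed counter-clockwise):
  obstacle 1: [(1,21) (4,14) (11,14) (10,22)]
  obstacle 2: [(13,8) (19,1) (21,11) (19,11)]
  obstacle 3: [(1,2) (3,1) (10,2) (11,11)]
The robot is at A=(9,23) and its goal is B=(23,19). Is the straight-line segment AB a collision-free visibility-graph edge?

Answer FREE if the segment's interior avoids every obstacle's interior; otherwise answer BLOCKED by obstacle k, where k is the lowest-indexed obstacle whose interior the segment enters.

FREE

Obstacle 1 [(1,21) (4,14) (11,14) (10,22)]:
  edge (1,21)–(4,14): clear
  edge (4,14)–(11,14): clear
  edge (11,14)–(10,22): clear
  edge (10,22)–(1,21): clear
  midpoint (16,21) outside
  → clear
Obstacle 2 [(13,8) (19,1) (21,11) (19,11)]:
  edge (13,8)–(19,1): clear
  edge (19,1)–(21,11): clear
  edge (21,11)–(19,11): clear
  edge (19,11)–(13,8): clear
  midpoint (16,21) outside
  → clear
Obstacle 3 [(1,2) (3,1) (10,2) (11,11)]:
  edge (1,2)–(3,1): clear
  edge (3,1)–(10,2): clear
  edge (10,2)–(11,11): clear
  edge (11,11)–(1,2): clear
  midpoint (16,21) outside
  → clear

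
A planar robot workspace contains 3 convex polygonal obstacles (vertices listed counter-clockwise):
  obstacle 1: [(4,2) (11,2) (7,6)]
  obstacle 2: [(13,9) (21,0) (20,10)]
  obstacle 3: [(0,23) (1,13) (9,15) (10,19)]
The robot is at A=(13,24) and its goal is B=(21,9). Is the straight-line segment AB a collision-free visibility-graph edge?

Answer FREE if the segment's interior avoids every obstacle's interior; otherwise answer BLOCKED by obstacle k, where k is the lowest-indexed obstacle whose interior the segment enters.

FREE

Obstacle 1 [(4,2) (11,2) (7,6)]:
  edge (4,2)–(11,2): clear
  edge (11,2)–(7,6): clear
  edge (7,6)–(4,2): clear
  midpoint (17,33/2) outside
  → clear
Obstacle 2 [(13,9) (21,0) (20,10)]:
  edge (13,9)–(21,0): clear
  edge (21,0)–(20,10): clear
  edge (20,10)–(13,9): clear
  midpoint (17,33/2) outside
  → clear
Obstacle 3 [(0,23) (1,13) (9,15) (10,19)]:
  edge (0,23)–(1,13): clear
  edge (1,13)–(9,15): clear
  edge (9,15)–(10,19): clear
  edge (10,19)–(0,23): clear
  midpoint (17,33/2) outside
  → clear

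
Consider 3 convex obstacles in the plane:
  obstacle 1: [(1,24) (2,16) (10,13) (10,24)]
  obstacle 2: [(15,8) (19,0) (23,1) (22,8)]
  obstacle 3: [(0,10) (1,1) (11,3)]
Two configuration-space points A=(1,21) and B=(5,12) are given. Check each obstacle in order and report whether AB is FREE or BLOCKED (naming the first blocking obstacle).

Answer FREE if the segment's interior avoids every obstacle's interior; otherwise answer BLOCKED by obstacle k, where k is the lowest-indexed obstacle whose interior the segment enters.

BLOCKED by obstacle 1

Obstacle 1 [(1,24) (2,16) (10,13) (10,24)]:
  edge (1,24)–(2,16): crosses AB
  edge (2,16)–(10,13): crosses AB
  edge (10,13)–(10,24): clear
  edge (10,24)–(1,24): clear
  → BLOCKED
Obstacle 2 [(15,8) (19,0) (23,1) (22,8)]:
  edge (15,8)–(19,0): clear
  edge (19,0)–(23,1): clear
  edge (23,1)–(22,8): clear
  edge (22,8)–(15,8): clear
  midpoint (3,33/2) outside
  → clear
Obstacle 3 [(0,10) (1,1) (11,3)]:
  edge (0,10)–(1,1): clear
  edge (1,1)–(11,3): clear
  edge (11,3)–(0,10): clear
  midpoint (3,33/2) outside
  → clear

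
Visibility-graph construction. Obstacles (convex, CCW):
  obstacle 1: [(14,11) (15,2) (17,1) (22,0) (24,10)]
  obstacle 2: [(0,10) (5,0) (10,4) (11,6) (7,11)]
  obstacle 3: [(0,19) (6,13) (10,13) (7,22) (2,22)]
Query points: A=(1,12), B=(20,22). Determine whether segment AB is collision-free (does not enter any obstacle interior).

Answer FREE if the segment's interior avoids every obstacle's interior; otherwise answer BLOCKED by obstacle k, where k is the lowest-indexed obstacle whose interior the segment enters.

Obstacle 1 [(14,11) (15,2) (17,1) (22,0) (24,10)]:
  edge (14,11)–(15,2): clear
  edge (15,2)–(17,1): clear
  edge (17,1)–(22,0): clear
  edge (22,0)–(24,10): clear
  edge (24,10)–(14,11): clear
  midpoint (21/2,17) outside
  → clear
Obstacle 2 [(0,10) (5,0) (10,4) (11,6) (7,11)]:
  edge (0,10)–(5,0): clear
  edge (5,0)–(10,4): clear
  edge (10,4)–(11,6): clear
  edge (11,6)–(7,11): clear
  edge (7,11)–(0,10): clear
  midpoint (21/2,17) outside
  → clear
Obstacle 3 [(0,19) (6,13) (10,13) (7,22) (2,22)]:
  edge (0,19)–(6,13): crosses AB
  edge (6,13)–(10,13): clear
  edge (10,13)–(7,22): crosses AB
  edge (7,22)–(2,22): clear
  edge (2,22)–(0,19): clear
  → BLOCKED

BLOCKED by obstacle 3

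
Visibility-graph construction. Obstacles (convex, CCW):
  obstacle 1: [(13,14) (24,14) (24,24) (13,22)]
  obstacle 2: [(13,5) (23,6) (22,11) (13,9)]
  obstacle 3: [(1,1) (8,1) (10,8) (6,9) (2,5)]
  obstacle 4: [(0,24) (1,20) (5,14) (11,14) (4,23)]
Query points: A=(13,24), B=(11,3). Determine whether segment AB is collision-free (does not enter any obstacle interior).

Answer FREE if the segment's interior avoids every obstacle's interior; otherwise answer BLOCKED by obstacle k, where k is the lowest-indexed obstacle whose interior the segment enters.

Obstacle 1 [(13,14) (24,14) (24,24) (13,22)]:
  edge (13,14)–(24,14): clear
  edge (24,14)–(24,24): clear
  edge (24,24)–(13,22): clear
  edge (13,22)–(13,14): clear
  midpoint (12,27/2) outside
  → clear
Obstacle 2 [(13,5) (23,6) (22,11) (13,9)]:
  edge (13,5)–(23,6): clear
  edge (23,6)–(22,11): clear
  edge (22,11)–(13,9): clear
  edge (13,9)–(13,5): clear
  midpoint (12,27/2) outside
  → clear
Obstacle 3 [(1,1) (8,1) (10,8) (6,9) (2,5)]:
  edge (1,1)–(8,1): clear
  edge (8,1)–(10,8): clear
  edge (10,8)–(6,9): clear
  edge (6,9)–(2,5): clear
  edge (2,5)–(1,1): clear
  midpoint (12,27/2) outside
  → clear
Obstacle 4 [(0,24) (1,20) (5,14) (11,14) (4,23)]:
  edge (0,24)–(1,20): clear
  edge (1,20)–(5,14): clear
  edge (5,14)–(11,14): clear
  edge (11,14)–(4,23): clear
  edge (4,23)–(0,24): clear
  midpoint (12,27/2) outside
  → clear

FREE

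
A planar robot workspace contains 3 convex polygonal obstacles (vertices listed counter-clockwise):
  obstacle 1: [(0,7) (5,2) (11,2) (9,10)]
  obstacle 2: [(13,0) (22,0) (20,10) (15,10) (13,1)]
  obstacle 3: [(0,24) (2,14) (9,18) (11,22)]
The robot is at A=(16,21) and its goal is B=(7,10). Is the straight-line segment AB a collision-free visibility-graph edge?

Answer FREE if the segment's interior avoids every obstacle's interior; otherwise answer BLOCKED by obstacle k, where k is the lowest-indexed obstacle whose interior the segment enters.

FREE

Obstacle 1 [(0,7) (5,2) (11,2) (9,10)]:
  edge (0,7)–(5,2): clear
  edge (5,2)–(11,2): clear
  edge (11,2)–(9,10): clear
  edge (9,10)–(0,7): clear
  midpoint (23/2,31/2) outside
  → clear
Obstacle 2 [(13,0) (22,0) (20,10) (15,10) (13,1)]:
  edge (13,0)–(22,0): clear
  edge (22,0)–(20,10): clear
  edge (20,10)–(15,10): clear
  edge (15,10)–(13,1): clear
  edge (13,1)–(13,0): clear
  midpoint (23/2,31/2) outside
  → clear
Obstacle 3 [(0,24) (2,14) (9,18) (11,22)]:
  edge (0,24)–(2,14): clear
  edge (2,14)–(9,18): clear
  edge (9,18)–(11,22): clear
  edge (11,22)–(0,24): clear
  midpoint (23/2,31/2) outside
  → clear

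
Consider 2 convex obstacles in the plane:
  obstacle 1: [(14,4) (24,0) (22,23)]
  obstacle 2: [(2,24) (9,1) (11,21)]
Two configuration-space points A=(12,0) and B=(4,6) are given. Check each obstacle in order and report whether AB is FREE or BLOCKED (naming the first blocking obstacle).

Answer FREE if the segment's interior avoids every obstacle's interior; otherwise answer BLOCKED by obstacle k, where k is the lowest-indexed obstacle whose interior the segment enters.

BLOCKED by obstacle 2

Obstacle 1 [(14,4) (24,0) (22,23)]:
  edge (14,4)–(24,0): clear
  edge (24,0)–(22,23): clear
  edge (22,23)–(14,4): clear
  midpoint (8,3) outside
  → clear
Obstacle 2 [(2,24) (9,1) (11,21)]:
  edge (2,24)–(9,1): crosses AB
  edge (9,1)–(11,21): crosses AB
  edge (11,21)–(2,24): clear
  → BLOCKED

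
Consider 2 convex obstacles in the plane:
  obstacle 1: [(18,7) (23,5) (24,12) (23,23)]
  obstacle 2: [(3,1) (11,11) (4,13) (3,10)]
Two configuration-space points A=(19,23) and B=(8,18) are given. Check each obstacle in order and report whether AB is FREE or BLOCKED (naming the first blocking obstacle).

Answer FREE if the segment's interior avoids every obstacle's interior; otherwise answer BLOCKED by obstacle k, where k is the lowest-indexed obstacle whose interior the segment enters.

Obstacle 1 [(18,7) (23,5) (24,12) (23,23)]:
  edge (18,7)–(23,5): clear
  edge (23,5)–(24,12): clear
  edge (24,12)–(23,23): clear
  edge (23,23)–(18,7): clear
  midpoint (27/2,41/2) outside
  → clear
Obstacle 2 [(3,1) (11,11) (4,13) (3,10)]:
  edge (3,1)–(11,11): clear
  edge (11,11)–(4,13): clear
  edge (4,13)–(3,10): clear
  edge (3,10)–(3,1): clear
  midpoint (27/2,41/2) outside
  → clear

FREE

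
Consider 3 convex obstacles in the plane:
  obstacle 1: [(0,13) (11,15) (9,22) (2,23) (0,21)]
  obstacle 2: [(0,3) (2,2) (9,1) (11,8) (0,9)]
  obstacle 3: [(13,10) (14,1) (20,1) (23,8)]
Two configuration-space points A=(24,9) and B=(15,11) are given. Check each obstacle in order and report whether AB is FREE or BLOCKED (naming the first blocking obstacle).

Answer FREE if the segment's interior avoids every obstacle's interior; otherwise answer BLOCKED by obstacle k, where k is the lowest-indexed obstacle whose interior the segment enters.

FREE

Obstacle 1 [(0,13) (11,15) (9,22) (2,23) (0,21)]:
  edge (0,13)–(11,15): clear
  edge (11,15)–(9,22): clear
  edge (9,22)–(2,23): clear
  edge (2,23)–(0,21): clear
  edge (0,21)–(0,13): clear
  midpoint (39/2,10) outside
  → clear
Obstacle 2 [(0,3) (2,2) (9,1) (11,8) (0,9)]:
  edge (0,3)–(2,2): clear
  edge (2,2)–(9,1): clear
  edge (9,1)–(11,8): clear
  edge (11,8)–(0,9): clear
  edge (0,9)–(0,3): clear
  midpoint (39/2,10) outside
  → clear
Obstacle 3 [(13,10) (14,1) (20,1) (23,8)]:
  edge (13,10)–(14,1): clear
  edge (14,1)–(20,1): clear
  edge (20,1)–(23,8): clear
  edge (23,8)–(13,10): clear
  midpoint (39/2,10) outside
  → clear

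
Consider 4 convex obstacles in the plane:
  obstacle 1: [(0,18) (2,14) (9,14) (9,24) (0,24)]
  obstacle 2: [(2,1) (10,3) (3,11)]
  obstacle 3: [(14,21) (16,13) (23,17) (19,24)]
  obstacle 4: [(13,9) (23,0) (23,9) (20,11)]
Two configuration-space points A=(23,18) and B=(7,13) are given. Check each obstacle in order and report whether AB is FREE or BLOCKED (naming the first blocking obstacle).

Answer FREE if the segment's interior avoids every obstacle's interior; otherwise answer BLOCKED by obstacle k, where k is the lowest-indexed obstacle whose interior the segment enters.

Obstacle 1 [(0,18) (2,14) (9,14) (9,24) (0,24)]:
  edge (0,18)–(2,14): clear
  edge (2,14)–(9,14): clear
  edge (9,14)–(9,24): clear
  edge (9,24)–(0,24): clear
  edge (0,24)–(0,18): clear
  midpoint (15,31/2) outside
  → clear
Obstacle 2 [(2,1) (10,3) (3,11)]:
  edge (2,1)–(10,3): clear
  edge (10,3)–(3,11): clear
  edge (3,11)–(2,1): clear
  midpoint (15,31/2) outside
  → clear
Obstacle 3 [(14,21) (16,13) (23,17) (19,24)]:
  edge (14,21)–(16,13): crosses AB
  edge (16,13)–(23,17): clear
  edge (23,17)–(19,24): crosses AB
  edge (19,24)–(14,21): clear
  → BLOCKED
Obstacle 4 [(13,9) (23,0) (23,9) (20,11)]:
  edge (13,9)–(23,0): clear
  edge (23,0)–(23,9): clear
  edge (23,9)–(20,11): clear
  edge (20,11)–(13,9): clear
  midpoint (15,31/2) outside
  → clear

BLOCKED by obstacle 3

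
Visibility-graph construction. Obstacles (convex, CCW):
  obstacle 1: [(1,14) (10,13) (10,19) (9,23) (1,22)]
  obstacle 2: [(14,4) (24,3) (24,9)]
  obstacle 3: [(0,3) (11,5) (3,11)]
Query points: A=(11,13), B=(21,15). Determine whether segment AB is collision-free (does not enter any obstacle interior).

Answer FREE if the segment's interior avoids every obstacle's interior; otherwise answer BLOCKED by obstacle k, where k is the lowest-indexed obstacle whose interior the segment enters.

FREE

Obstacle 1 [(1,14) (10,13) (10,19) (9,23) (1,22)]:
  edge (1,14)–(10,13): clear
  edge (10,13)–(10,19): clear
  edge (10,19)–(9,23): clear
  edge (9,23)–(1,22): clear
  edge (1,22)–(1,14): clear
  midpoint (16,14) outside
  → clear
Obstacle 2 [(14,4) (24,3) (24,9)]:
  edge (14,4)–(24,3): clear
  edge (24,3)–(24,9): clear
  edge (24,9)–(14,4): clear
  midpoint (16,14) outside
  → clear
Obstacle 3 [(0,3) (11,5) (3,11)]:
  edge (0,3)–(11,5): clear
  edge (11,5)–(3,11): clear
  edge (3,11)–(0,3): clear
  midpoint (16,14) outside
  → clear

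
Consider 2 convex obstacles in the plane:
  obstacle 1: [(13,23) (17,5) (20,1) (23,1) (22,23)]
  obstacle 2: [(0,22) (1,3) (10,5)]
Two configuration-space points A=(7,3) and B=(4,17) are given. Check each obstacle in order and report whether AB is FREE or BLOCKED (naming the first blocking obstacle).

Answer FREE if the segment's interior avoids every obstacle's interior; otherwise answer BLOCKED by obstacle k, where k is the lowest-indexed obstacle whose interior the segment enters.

BLOCKED by obstacle 2

Obstacle 1 [(13,23) (17,5) (20,1) (23,1) (22,23)]:
  edge (13,23)–(17,5): clear
  edge (17,5)–(20,1): clear
  edge (20,1)–(23,1): clear
  edge (23,1)–(22,23): clear
  edge (22,23)–(13,23): clear
  midpoint (11/2,10) outside
  → clear
Obstacle 2 [(0,22) (1,3) (10,5)]:
  edge (0,22)–(1,3): clear
  edge (1,3)–(10,5): crosses AB
  edge (10,5)–(0,22): crosses AB
  → BLOCKED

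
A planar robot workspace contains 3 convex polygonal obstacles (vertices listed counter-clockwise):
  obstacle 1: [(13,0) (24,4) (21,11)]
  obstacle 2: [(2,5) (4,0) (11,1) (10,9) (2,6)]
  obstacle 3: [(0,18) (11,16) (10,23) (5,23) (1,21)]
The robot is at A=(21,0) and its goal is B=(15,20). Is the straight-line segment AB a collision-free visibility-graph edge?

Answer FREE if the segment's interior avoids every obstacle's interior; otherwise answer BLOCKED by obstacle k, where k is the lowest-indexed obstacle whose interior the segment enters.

BLOCKED by obstacle 1

Obstacle 1 [(13,0) (24,4) (21,11)]:
  edge (13,0)–(24,4): crosses AB
  edge (24,4)–(21,11): clear
  edge (21,11)–(13,0): crosses AB
  → BLOCKED
Obstacle 2 [(2,5) (4,0) (11,1) (10,9) (2,6)]:
  edge (2,5)–(4,0): clear
  edge (4,0)–(11,1): clear
  edge (11,1)–(10,9): clear
  edge (10,9)–(2,6): clear
  edge (2,6)–(2,5): clear
  midpoint (18,10) outside
  → clear
Obstacle 3 [(0,18) (11,16) (10,23) (5,23) (1,21)]:
  edge (0,18)–(11,16): clear
  edge (11,16)–(10,23): clear
  edge (10,23)–(5,23): clear
  edge (5,23)–(1,21): clear
  edge (1,21)–(0,18): clear
  midpoint (18,10) outside
  → clear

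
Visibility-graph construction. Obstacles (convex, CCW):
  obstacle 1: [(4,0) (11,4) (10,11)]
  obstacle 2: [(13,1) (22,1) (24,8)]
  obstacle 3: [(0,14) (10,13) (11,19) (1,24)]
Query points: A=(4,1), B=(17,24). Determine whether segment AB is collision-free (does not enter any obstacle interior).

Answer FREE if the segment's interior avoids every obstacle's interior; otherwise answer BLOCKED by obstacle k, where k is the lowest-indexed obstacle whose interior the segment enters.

Obstacle 1 [(4,0) (11,4) (10,11)]:
  edge (4,0)–(11,4): clear
  edge (11,4)–(10,11): clear
  edge (10,11)–(4,0): clear
  midpoint (21/2,25/2) outside
  → clear
Obstacle 2 [(13,1) (22,1) (24,8)]:
  edge (13,1)–(22,1): clear
  edge (22,1)–(24,8): clear
  edge (24,8)–(13,1): clear
  midpoint (21/2,25/2) outside
  → clear
Obstacle 3 [(0,14) (10,13) (11,19) (1,24)]:
  edge (0,14)–(10,13): clear
  edge (10,13)–(11,19): clear
  edge (11,19)–(1,24): clear
  edge (1,24)–(0,14): clear
  midpoint (21/2,25/2) outside
  → clear

FREE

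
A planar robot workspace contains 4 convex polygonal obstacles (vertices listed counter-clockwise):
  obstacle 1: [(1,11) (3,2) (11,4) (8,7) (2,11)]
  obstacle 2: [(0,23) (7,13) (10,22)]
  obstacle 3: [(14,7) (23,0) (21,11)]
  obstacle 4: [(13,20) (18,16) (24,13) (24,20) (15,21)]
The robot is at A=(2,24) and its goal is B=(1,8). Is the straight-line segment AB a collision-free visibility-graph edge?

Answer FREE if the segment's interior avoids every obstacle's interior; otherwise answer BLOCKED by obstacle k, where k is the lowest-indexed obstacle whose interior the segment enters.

Obstacle 1 [(1,11) (3,2) (11,4) (8,7) (2,11)]:
  edge (1,11)–(3,2): crosses AB
  edge (3,2)–(11,4): clear
  edge (11,4)–(8,7): clear
  edge (8,7)–(2,11): clear
  edge (2,11)–(1,11): crosses AB
  → BLOCKED
Obstacle 2 [(0,23) (7,13) (10,22)]:
  edge (0,23)–(7,13): crosses AB
  edge (7,13)–(10,22): clear
  edge (10,22)–(0,23): crosses AB
  → BLOCKED
Obstacle 3 [(14,7) (23,0) (21,11)]:
  edge (14,7)–(23,0): clear
  edge (23,0)–(21,11): clear
  edge (21,11)–(14,7): clear
  midpoint (3/2,16) outside
  → clear
Obstacle 4 [(13,20) (18,16) (24,13) (24,20) (15,21)]:
  edge (13,20)–(18,16): clear
  edge (18,16)–(24,13): clear
  edge (24,13)–(24,20): clear
  edge (24,20)–(15,21): clear
  edge (15,21)–(13,20): clear
  midpoint (3/2,16) outside
  → clear

BLOCKED by obstacle 1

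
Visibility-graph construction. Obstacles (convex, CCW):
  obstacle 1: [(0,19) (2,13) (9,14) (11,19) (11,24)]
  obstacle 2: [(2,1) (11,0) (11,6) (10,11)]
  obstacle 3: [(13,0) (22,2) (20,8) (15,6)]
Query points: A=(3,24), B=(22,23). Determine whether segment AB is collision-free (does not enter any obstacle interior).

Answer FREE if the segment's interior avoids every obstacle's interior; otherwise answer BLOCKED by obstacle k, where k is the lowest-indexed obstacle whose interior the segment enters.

BLOCKED by obstacle 1

Obstacle 1 [(0,19) (2,13) (9,14) (11,19) (11,24)]:
  edge (0,19)–(2,13): clear
  edge (2,13)–(9,14): clear
  edge (9,14)–(11,19): clear
  edge (11,19)–(11,24): crosses AB
  edge (11,24)–(0,19): crosses AB
  → BLOCKED
Obstacle 2 [(2,1) (11,0) (11,6) (10,11)]:
  edge (2,1)–(11,0): clear
  edge (11,0)–(11,6): clear
  edge (11,6)–(10,11): clear
  edge (10,11)–(2,1): clear
  midpoint (25/2,47/2) outside
  → clear
Obstacle 3 [(13,0) (22,2) (20,8) (15,6)]:
  edge (13,0)–(22,2): clear
  edge (22,2)–(20,8): clear
  edge (20,8)–(15,6): clear
  edge (15,6)–(13,0): clear
  midpoint (25/2,47/2) outside
  → clear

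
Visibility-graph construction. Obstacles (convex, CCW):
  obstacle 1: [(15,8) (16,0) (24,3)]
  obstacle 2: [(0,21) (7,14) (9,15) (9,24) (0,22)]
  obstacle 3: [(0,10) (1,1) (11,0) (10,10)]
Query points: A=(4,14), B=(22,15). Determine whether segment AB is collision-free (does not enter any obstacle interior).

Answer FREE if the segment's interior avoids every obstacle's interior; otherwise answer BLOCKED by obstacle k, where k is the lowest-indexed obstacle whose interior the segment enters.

Obstacle 1 [(15,8) (16,0) (24,3)]:
  edge (15,8)–(16,0): clear
  edge (16,0)–(24,3): clear
  edge (24,3)–(15,8): clear
  midpoint (13,29/2) outside
  → clear
Obstacle 2 [(0,21) (7,14) (9,15) (9,24) (0,22)]:
  edge (0,21)–(7,14): crosses AB
  edge (7,14)–(9,15): crosses AB
  edge (9,15)–(9,24): clear
  edge (9,24)–(0,22): clear
  edge (0,22)–(0,21): clear
  → BLOCKED
Obstacle 3 [(0,10) (1,1) (11,0) (10,10)]:
  edge (0,10)–(1,1): clear
  edge (1,1)–(11,0): clear
  edge (11,0)–(10,10): clear
  edge (10,10)–(0,10): clear
  midpoint (13,29/2) outside
  → clear

BLOCKED by obstacle 2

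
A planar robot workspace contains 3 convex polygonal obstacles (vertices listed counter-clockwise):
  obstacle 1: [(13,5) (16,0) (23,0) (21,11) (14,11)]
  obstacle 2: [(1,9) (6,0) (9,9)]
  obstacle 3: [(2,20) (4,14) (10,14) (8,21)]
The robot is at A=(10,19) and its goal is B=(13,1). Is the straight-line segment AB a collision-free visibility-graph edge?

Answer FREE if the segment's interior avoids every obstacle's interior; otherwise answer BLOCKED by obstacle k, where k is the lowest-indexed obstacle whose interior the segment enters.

FREE

Obstacle 1 [(13,5) (16,0) (23,0) (21,11) (14,11)]:
  edge (13,5)–(16,0): clear
  edge (16,0)–(23,0): clear
  edge (23,0)–(21,11): clear
  edge (21,11)–(14,11): clear
  edge (14,11)–(13,5): clear
  midpoint (23/2,10) outside
  → clear
Obstacle 2 [(1,9) (6,0) (9,9)]:
  edge (1,9)–(6,0): clear
  edge (6,0)–(9,9): clear
  edge (9,9)–(1,9): clear
  midpoint (23/2,10) outside
  → clear
Obstacle 3 [(2,20) (4,14) (10,14) (8,21)]:
  edge (2,20)–(4,14): clear
  edge (4,14)–(10,14): clear
  edge (10,14)–(8,21): clear
  edge (8,21)–(2,20): clear
  midpoint (23/2,10) outside
  → clear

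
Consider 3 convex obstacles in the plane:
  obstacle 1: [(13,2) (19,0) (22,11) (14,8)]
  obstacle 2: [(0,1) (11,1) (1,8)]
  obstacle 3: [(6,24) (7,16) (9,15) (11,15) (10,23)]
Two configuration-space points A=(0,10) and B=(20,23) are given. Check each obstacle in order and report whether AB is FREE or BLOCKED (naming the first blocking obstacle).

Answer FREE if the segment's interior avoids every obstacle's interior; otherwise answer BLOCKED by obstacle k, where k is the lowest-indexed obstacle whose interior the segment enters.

BLOCKED by obstacle 3

Obstacle 1 [(13,2) (19,0) (22,11) (14,8)]:
  edge (13,2)–(19,0): clear
  edge (19,0)–(22,11): clear
  edge (22,11)–(14,8): clear
  edge (14,8)–(13,2): clear
  midpoint (10,33/2) outside
  → clear
Obstacle 2 [(0,1) (11,1) (1,8)]:
  edge (0,1)–(11,1): clear
  edge (11,1)–(1,8): clear
  edge (1,8)–(0,1): clear
  midpoint (10,33/2) outside
  → clear
Obstacle 3 [(6,24) (7,16) (9,15) (11,15) (10,23)]:
  edge (6,24)–(7,16): clear
  edge (7,16)–(9,15): crosses AB
  edge (9,15)–(11,15): clear
  edge (11,15)–(10,23): crosses AB
  edge (10,23)–(6,24): clear
  → BLOCKED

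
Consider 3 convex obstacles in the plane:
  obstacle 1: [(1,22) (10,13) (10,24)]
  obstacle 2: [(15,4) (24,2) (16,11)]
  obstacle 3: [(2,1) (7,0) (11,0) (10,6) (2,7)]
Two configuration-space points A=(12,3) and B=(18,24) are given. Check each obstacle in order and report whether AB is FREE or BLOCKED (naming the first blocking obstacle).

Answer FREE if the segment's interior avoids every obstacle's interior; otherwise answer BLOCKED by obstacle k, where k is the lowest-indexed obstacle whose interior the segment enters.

Obstacle 1 [(1,22) (10,13) (10,24)]:
  edge (1,22)–(10,13): clear
  edge (10,13)–(10,24): clear
  edge (10,24)–(1,22): clear
  midpoint (15,27/2) outside
  → clear
Obstacle 2 [(15,4) (24,2) (16,11)]:
  edge (15,4)–(24,2): clear
  edge (24,2)–(16,11): clear
  edge (16,11)–(15,4): clear
  midpoint (15,27/2) outside
  → clear
Obstacle 3 [(2,1) (7,0) (11,0) (10,6) (2,7)]:
  edge (2,1)–(7,0): clear
  edge (7,0)–(11,0): clear
  edge (11,0)–(10,6): clear
  edge (10,6)–(2,7): clear
  edge (2,7)–(2,1): clear
  midpoint (15,27/2) outside
  → clear

FREE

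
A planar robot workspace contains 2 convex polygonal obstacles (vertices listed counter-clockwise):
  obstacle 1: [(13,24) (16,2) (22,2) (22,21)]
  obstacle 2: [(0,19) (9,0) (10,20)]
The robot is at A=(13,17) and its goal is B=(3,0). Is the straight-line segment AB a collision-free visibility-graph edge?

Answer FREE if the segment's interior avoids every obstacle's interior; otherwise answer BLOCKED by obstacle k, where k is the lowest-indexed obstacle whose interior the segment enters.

BLOCKED by obstacle 2

Obstacle 1 [(13,24) (16,2) (22,2) (22,21)]:
  edge (13,24)–(16,2): clear
  edge (16,2)–(22,2): clear
  edge (22,2)–(22,21): clear
  edge (22,21)–(13,24): clear
  midpoint (8,17/2) outside
  → clear
Obstacle 2 [(0,19) (9,0) (10,20)]:
  edge (0,19)–(9,0): crosses AB
  edge (9,0)–(10,20): crosses AB
  edge (10,20)–(0,19): clear
  → BLOCKED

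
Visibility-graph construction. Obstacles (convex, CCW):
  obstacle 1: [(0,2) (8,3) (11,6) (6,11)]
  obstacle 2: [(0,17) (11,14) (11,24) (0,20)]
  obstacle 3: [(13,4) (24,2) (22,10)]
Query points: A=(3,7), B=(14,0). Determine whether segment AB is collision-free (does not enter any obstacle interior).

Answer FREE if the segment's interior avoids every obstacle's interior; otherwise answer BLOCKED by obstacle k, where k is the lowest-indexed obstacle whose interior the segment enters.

BLOCKED by obstacle 1

Obstacle 1 [(0,2) (8,3) (11,6) (6,11)]:
  edge (0,2)–(8,3): clear
  edge (8,3)–(11,6): crosses AB
  edge (11,6)–(6,11): clear
  edge (6,11)–(0,2): crosses AB
  → BLOCKED
Obstacle 2 [(0,17) (11,14) (11,24) (0,20)]:
  edge (0,17)–(11,14): clear
  edge (11,14)–(11,24): clear
  edge (11,24)–(0,20): clear
  edge (0,20)–(0,17): clear
  midpoint (17/2,7/2) outside
  → clear
Obstacle 3 [(13,4) (24,2) (22,10)]:
  edge (13,4)–(24,2): clear
  edge (24,2)–(22,10): clear
  edge (22,10)–(13,4): clear
  midpoint (17/2,7/2) outside
  → clear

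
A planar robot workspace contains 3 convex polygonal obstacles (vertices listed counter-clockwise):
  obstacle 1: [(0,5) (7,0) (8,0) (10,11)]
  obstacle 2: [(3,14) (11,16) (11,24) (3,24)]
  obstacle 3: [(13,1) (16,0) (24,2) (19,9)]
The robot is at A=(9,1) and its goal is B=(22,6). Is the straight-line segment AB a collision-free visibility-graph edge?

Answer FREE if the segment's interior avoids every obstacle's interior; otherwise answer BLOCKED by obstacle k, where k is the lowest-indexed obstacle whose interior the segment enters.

BLOCKED by obstacle 3

Obstacle 1 [(0,5) (7,0) (8,0) (10,11)]:
  edge (0,5)–(7,0): clear
  edge (7,0)–(8,0): clear
  edge (8,0)–(10,11): clear
  edge (10,11)–(0,5): clear
  midpoint (31/2,7/2) outside
  → clear
Obstacle 2 [(3,14) (11,16) (11,24) (3,24)]:
  edge (3,14)–(11,16): clear
  edge (11,16)–(11,24): clear
  edge (11,24)–(3,24): clear
  edge (3,24)–(3,14): clear
  midpoint (31/2,7/2) outside
  → clear
Obstacle 3 [(13,1) (16,0) (24,2) (19,9)]:
  edge (13,1)–(16,0): clear
  edge (16,0)–(24,2): clear
  edge (24,2)–(19,9): crosses AB
  edge (19,9)–(13,1): crosses AB
  → BLOCKED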